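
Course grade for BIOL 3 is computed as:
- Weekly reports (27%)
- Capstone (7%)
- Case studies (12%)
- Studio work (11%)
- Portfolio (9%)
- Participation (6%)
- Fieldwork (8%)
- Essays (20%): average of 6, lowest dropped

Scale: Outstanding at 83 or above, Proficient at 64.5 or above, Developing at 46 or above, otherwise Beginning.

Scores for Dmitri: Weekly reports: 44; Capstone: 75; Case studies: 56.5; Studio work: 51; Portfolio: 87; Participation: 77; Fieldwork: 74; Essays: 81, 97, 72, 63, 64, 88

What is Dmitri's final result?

Developing

Essays: drop 63 → average of remaining 5 = 402/5 = 80.4
Weighted total:
  Weekly reports 44 × 0.27 = 11.88
  Capstone 75 × 0.07 = 5.25
  Case studies 56.5 × 0.12 = 6.78
  Studio work 51 × 0.11 = 5.61
  Portfolio 87 × 0.09 = 7.83
  Participation 77 × 0.06 = 4.62
  Fieldwork 74 × 0.08 = 5.92
  Essays 80.4 × 0.2 = 16.08
Sum = 63.97
63.97 is ≥ 46 and < 64.5 → Developing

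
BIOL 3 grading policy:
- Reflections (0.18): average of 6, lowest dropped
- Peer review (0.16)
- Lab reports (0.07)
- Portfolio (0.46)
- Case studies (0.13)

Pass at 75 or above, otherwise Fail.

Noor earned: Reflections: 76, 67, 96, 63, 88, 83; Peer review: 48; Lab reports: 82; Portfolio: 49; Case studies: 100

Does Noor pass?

Reflections: drop 63 → average of remaining 5 = 410/5 = 82
Weighted total:
  Reflections 82 × 0.18 = 14.76
  Peer review 48 × 0.16 = 7.68
  Lab reports 82 × 0.07 = 5.74
  Portfolio 49 × 0.46 = 22.54
  Case studies 100 × 0.13 = 13
Sum = 63.72
63.72 < 75 → Fail

Fail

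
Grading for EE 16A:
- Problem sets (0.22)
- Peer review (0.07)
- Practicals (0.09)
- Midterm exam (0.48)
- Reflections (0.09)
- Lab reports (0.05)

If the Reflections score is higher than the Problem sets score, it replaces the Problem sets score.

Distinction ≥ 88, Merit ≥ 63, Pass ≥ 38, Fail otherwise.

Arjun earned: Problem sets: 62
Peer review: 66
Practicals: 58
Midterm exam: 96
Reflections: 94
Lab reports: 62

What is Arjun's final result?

Distinction

Reflections (94) > Problem sets (62), so Problem sets counts as 94.
Weighted total:
  Problem sets 94 × 0.22 = 20.68
  Peer review 66 × 0.07 = 4.62
  Practicals 58 × 0.09 = 5.22
  Midterm exam 96 × 0.48 = 46.08
  Reflections 94 × 0.09 = 8.46
  Lab reports 62 × 0.05 = 3.1
Sum = 88.16
88.16 ≥ 88 → Distinction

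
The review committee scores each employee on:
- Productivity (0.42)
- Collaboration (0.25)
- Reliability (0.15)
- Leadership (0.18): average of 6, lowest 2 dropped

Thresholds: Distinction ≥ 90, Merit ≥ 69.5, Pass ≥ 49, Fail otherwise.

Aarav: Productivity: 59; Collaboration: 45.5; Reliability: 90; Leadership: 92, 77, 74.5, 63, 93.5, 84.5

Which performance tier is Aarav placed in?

Leadership: drop 63, 74.5 → average of remaining 4 = 347/4 = 86.75
Weighted total:
  Productivity 59 × 0.42 = 24.78
  Collaboration 45.5 × 0.25 = 11.375
  Reliability 90 × 0.15 = 13.5
  Leadership 86.75 × 0.18 = 15.615
Sum = 65.27
65.27 is ≥ 49 and < 69.5 → Pass

Pass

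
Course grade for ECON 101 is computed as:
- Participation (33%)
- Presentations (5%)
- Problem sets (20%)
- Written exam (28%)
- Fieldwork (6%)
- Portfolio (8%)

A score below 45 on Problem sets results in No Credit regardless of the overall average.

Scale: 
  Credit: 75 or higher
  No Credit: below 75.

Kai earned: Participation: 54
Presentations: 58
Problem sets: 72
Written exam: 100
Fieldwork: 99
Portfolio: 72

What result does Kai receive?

No Credit

Problem sets score 72 ≥ 45: minimum met.
Weighted total:
  Participation 54 × 0.33 = 17.82
  Presentations 58 × 0.05 = 2.9
  Problem sets 72 × 0.2 = 14.4
  Written exam 100 × 0.28 = 28
  Fieldwork 99 × 0.06 = 5.94
  Portfolio 72 × 0.08 = 5.76
Sum = 74.82
74.82 < 75 → No Credit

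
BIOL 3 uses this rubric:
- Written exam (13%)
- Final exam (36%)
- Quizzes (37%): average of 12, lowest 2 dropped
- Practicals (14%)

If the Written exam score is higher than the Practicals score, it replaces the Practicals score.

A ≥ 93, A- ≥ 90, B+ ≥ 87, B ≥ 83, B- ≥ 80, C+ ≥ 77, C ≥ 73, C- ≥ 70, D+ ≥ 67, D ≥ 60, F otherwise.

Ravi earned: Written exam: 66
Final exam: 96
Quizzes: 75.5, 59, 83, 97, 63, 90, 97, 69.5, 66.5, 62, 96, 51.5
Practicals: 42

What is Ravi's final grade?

Quizzes: drop 51.5, 59 → average of remaining 10 = 799.5/10 = 79.95
Written exam (66) > Practicals (42), so Practicals counts as 66.
Weighted total:
  Written exam 66 × 0.13 = 8.58
  Final exam 96 × 0.36 = 34.56
  Quizzes 79.95 × 0.37 = 29.5815
  Practicals 66 × 0.14 = 9.24
Sum = 81.9615
81.9615 is ≥ 80 and < 83 → B-

B-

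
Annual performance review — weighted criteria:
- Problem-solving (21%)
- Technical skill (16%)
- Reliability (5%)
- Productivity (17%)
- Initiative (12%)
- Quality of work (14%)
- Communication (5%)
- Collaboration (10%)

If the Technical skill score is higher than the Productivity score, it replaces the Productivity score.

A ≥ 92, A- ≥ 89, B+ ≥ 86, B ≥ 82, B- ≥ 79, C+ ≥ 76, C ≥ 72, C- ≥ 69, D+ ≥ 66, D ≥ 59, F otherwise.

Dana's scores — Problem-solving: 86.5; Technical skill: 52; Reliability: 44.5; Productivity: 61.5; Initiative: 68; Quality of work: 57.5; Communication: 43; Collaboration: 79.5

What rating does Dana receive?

D

Technical skill (52) ≤ Productivity (61.5), so Productivity stays at 61.5.
Weighted total:
  Problem-solving 86.5 × 0.21 = 18.165
  Technical skill 52 × 0.16 = 8.32
  Reliability 44.5 × 0.05 = 2.225
  Productivity 61.5 × 0.17 = 10.455
  Initiative 68 × 0.12 = 8.16
  Quality of work 57.5 × 0.14 = 8.05
  Communication 43 × 0.05 = 2.15
  Collaboration 79.5 × 0.1 = 7.95
Sum = 65.475
65.475 is ≥ 59 and < 66 → D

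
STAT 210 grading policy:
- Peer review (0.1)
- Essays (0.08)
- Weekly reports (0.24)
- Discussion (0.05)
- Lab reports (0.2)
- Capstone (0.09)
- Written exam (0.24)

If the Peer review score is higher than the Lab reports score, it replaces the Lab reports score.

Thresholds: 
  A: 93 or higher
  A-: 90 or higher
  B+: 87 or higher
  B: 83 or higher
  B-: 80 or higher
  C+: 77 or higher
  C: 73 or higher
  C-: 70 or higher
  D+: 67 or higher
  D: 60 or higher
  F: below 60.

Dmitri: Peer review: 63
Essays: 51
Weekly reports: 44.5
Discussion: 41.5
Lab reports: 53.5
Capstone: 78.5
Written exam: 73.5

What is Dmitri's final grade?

D

Peer review (63) > Lab reports (53.5), so Lab reports counts as 63.
Weighted total:
  Peer review 63 × 0.1 = 6.3
  Essays 51 × 0.08 = 4.08
  Weekly reports 44.5 × 0.24 = 10.68
  Discussion 41.5 × 0.05 = 2.075
  Lab reports 63 × 0.2 = 12.6
  Capstone 78.5 × 0.09 = 7.065
  Written exam 73.5 × 0.24 = 17.64
Sum = 60.44
60.44 is ≥ 60 and < 67 → D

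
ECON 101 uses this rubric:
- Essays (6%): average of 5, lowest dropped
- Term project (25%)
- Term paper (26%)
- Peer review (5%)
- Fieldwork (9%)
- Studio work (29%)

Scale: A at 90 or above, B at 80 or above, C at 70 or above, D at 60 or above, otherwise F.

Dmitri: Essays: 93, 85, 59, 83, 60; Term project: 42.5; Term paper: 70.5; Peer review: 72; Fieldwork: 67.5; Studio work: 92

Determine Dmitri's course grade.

Essays: drop 59 → average of remaining 4 = 321/4 = 80.25
Weighted total:
  Essays 80.25 × 0.06 = 4.815
  Term project 42.5 × 0.25 = 10.625
  Term paper 70.5 × 0.26 = 18.33
  Peer review 72 × 0.05 = 3.6
  Fieldwork 67.5 × 0.09 = 6.075
  Studio work 92 × 0.29 = 26.68
Sum = 70.125
70.125 is ≥ 70 and < 80 → C

C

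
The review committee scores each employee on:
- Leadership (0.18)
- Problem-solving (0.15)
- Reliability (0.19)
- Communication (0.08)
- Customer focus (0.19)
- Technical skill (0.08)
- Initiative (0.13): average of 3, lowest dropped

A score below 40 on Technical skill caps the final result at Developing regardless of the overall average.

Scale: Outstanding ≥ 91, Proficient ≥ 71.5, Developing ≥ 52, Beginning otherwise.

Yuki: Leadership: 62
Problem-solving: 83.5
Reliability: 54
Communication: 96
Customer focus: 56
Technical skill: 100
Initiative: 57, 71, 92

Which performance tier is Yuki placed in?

Developing

Initiative: drop 57 → average of remaining 2 = 163/2 = 81.5
Technical skill score 100 ≥ 40: minimum met.
Weighted total:
  Leadership 62 × 0.18 = 11.16
  Problem-solving 83.5 × 0.15 = 12.525
  Reliability 54 × 0.19 = 10.26
  Communication 96 × 0.08 = 7.68
  Customer focus 56 × 0.19 = 10.64
  Technical skill 100 × 0.08 = 8
  Initiative 81.5 × 0.13 = 10.595
Sum = 70.86
70.86 is ≥ 52 and < 71.5 → Developing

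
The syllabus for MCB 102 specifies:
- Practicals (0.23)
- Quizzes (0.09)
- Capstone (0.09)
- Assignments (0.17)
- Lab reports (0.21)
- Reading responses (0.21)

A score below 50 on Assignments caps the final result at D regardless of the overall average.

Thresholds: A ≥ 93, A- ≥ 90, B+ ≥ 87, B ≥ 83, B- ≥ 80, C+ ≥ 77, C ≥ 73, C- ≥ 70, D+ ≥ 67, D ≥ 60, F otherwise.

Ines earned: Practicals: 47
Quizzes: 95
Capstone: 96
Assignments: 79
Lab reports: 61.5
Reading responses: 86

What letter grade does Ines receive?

Assignments score 79 ≥ 50: minimum met.
Weighted total:
  Practicals 47 × 0.23 = 10.81
  Quizzes 95 × 0.09 = 8.55
  Capstone 96 × 0.09 = 8.64
  Assignments 79 × 0.17 = 13.43
  Lab reports 61.5 × 0.21 = 12.915
  Reading responses 86 × 0.21 = 18.06
Sum = 72.405
72.405 is ≥ 70 and < 73 → C-

C-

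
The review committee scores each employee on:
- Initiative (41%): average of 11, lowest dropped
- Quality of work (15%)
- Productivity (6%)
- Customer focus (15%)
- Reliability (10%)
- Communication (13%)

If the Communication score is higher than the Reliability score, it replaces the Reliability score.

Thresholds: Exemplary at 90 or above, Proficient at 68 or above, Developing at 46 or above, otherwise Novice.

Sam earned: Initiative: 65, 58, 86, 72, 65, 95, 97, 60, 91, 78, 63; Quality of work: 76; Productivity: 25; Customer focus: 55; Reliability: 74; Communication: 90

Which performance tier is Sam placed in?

Initiative: drop 58 → average of remaining 10 = 772/10 = 77.2
Communication (90) > Reliability (74), so Reliability counts as 90.
Weighted total:
  Initiative 77.2 × 0.41 = 31.652
  Quality of work 76 × 0.15 = 11.4
  Productivity 25 × 0.06 = 1.5
  Customer focus 55 × 0.15 = 8.25
  Reliability 90 × 0.1 = 9
  Communication 90 × 0.13 = 11.7
Sum = 73.502
73.502 is ≥ 68 and < 90 → Proficient

Proficient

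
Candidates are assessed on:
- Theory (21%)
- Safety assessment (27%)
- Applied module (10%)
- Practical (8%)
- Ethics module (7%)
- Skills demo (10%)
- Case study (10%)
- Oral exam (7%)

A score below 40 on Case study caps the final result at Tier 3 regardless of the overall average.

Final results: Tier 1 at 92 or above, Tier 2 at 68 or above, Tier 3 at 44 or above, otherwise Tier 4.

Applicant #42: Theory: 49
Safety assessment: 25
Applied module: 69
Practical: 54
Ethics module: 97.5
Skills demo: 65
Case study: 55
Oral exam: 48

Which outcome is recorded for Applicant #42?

Tier 3

Case study score 55 ≥ 40: minimum met.
Weighted total:
  Theory 49 × 0.21 = 10.29
  Safety assessment 25 × 0.27 = 6.75
  Applied module 69 × 0.1 = 6.9
  Practical 54 × 0.08 = 4.32
  Ethics module 97.5 × 0.07 = 6.825
  Skills demo 65 × 0.1 = 6.5
  Case study 55 × 0.1 = 5.5
  Oral exam 48 × 0.07 = 3.36
Sum = 50.445
50.445 is ≥ 44 and < 68 → Tier 3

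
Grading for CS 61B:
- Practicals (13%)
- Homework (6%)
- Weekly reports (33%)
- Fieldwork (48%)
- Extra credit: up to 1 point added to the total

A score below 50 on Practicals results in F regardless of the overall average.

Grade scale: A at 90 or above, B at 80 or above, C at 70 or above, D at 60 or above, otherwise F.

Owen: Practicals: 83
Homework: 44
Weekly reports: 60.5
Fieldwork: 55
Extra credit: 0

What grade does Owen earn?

Practicals score 83 ≥ 50: minimum met.
Weighted total:
  Practicals 83 × 0.13 = 10.79
  Homework 44 × 0.06 = 2.64
  Weekly reports 60.5 × 0.33 = 19.965
  Fieldwork 55 × 0.48 = 26.4
Sum = 59.795
Extra credit: 59.795 + 0 = 59.795
59.795 < 60 → F

F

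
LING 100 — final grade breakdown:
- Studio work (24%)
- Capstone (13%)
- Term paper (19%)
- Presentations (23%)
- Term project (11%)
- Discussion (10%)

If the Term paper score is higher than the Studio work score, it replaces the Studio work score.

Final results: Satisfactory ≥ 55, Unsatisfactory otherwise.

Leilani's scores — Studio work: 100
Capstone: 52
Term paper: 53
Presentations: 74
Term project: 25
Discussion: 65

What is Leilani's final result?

Satisfactory

Term paper (53) ≤ Studio work (100), so Studio work stays at 100.
Weighted total:
  Studio work 100 × 0.24 = 24
  Capstone 52 × 0.13 = 6.76
  Term paper 53 × 0.19 = 10.07
  Presentations 74 × 0.23 = 17.02
  Term project 25 × 0.11 = 2.75
  Discussion 65 × 0.1 = 6.5
Sum = 67.1
67.1 ≥ 55 → Satisfactory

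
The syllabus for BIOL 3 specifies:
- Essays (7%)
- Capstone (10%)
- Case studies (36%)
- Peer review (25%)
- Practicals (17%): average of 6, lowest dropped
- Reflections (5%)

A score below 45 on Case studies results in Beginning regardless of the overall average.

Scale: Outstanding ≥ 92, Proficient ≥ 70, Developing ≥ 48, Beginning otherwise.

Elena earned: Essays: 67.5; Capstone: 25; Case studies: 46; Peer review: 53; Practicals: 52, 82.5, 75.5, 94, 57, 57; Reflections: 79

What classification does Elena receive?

Practicals: drop 52 → average of remaining 5 = 366/5 = 73.2
Case studies score 46 ≥ 45: minimum met.
Weighted total:
  Essays 67.5 × 0.07 = 4.725
  Capstone 25 × 0.1 = 2.5
  Case studies 46 × 0.36 = 16.56
  Peer review 53 × 0.25 = 13.25
  Practicals 73.2 × 0.17 = 12.444
  Reflections 79 × 0.05 = 3.95
Sum = 53.429
53.429 is ≥ 48 and < 70 → Developing

Developing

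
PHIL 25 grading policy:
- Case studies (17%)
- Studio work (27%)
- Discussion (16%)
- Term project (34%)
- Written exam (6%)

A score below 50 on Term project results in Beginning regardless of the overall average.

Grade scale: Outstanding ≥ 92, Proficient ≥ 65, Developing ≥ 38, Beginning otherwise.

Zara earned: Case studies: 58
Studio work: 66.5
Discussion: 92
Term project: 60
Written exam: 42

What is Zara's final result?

Term project score 60 ≥ 50: minimum met.
Weighted total:
  Case studies 58 × 0.17 = 9.86
  Studio work 66.5 × 0.27 = 17.955
  Discussion 92 × 0.16 = 14.72
  Term project 60 × 0.34 = 20.4
  Written exam 42 × 0.06 = 2.52
Sum = 65.455
65.455 is ≥ 65 and < 92 → Proficient

Proficient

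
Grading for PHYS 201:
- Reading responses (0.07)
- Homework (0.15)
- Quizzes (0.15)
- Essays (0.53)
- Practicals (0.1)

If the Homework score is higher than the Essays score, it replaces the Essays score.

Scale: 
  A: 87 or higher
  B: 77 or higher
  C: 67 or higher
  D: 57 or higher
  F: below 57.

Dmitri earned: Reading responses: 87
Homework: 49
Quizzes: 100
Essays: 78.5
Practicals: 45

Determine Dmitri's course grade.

Homework (49) ≤ Essays (78.5), so Essays stays at 78.5.
Weighted total:
  Reading responses 87 × 0.07 = 6.09
  Homework 49 × 0.15 = 7.35
  Quizzes 100 × 0.15 = 15
  Essays 78.5 × 0.53 = 41.605
  Practicals 45 × 0.1 = 4.5
Sum = 74.545
74.545 is ≥ 67 and < 77 → C

C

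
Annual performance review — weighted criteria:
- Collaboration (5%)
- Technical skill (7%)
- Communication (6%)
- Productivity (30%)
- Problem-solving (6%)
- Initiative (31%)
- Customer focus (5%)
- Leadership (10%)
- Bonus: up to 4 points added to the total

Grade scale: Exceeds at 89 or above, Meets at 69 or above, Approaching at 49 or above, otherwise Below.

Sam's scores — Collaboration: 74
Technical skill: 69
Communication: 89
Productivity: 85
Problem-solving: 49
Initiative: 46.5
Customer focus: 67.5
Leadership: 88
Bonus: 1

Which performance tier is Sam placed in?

Meets

Weighted total:
  Collaboration 74 × 0.05 = 3.7
  Technical skill 69 × 0.07 = 4.83
  Communication 89 × 0.06 = 5.34
  Productivity 85 × 0.3 = 25.5
  Problem-solving 49 × 0.06 = 2.94
  Initiative 46.5 × 0.31 = 14.415
  Customer focus 67.5 × 0.05 = 3.375
  Leadership 88 × 0.1 = 8.8
Sum = 68.9
Bonus: 68.9 + 1 = 69.9
69.9 is ≥ 69 and < 89 → Meets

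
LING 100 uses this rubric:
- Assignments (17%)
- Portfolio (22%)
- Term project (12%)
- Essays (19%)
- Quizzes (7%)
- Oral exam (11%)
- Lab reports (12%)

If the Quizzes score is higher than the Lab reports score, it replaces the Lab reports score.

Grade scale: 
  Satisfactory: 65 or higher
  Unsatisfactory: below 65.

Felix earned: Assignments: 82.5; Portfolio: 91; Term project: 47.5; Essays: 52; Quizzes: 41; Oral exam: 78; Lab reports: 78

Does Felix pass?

Quizzes (41) ≤ Lab reports (78), so Lab reports stays at 78.
Weighted total:
  Assignments 82.5 × 0.17 = 14.025
  Portfolio 91 × 0.22 = 20.02
  Term project 47.5 × 0.12 = 5.7
  Essays 52 × 0.19 = 9.88
  Quizzes 41 × 0.07 = 2.87
  Oral exam 78 × 0.11 = 8.58
  Lab reports 78 × 0.12 = 9.36
Sum = 70.435
70.435 ≥ 65 → Satisfactory

Satisfactory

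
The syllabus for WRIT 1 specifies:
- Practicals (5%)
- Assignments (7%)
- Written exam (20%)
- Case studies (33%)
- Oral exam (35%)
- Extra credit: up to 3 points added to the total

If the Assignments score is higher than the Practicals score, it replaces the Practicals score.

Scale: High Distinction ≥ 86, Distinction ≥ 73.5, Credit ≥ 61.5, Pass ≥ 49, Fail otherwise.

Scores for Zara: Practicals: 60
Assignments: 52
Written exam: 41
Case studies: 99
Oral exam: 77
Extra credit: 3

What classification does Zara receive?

Assignments (52) ≤ Practicals (60), so Practicals stays at 60.
Weighted total:
  Practicals 60 × 0.05 = 3
  Assignments 52 × 0.07 = 3.64
  Written exam 41 × 0.2 = 8.2
  Case studies 99 × 0.33 = 32.67
  Oral exam 77 × 0.35 = 26.95
Sum = 74.46
Extra credit: 74.46 + 3 = 77.46
77.46 is ≥ 73.5 and < 86 → Distinction

Distinction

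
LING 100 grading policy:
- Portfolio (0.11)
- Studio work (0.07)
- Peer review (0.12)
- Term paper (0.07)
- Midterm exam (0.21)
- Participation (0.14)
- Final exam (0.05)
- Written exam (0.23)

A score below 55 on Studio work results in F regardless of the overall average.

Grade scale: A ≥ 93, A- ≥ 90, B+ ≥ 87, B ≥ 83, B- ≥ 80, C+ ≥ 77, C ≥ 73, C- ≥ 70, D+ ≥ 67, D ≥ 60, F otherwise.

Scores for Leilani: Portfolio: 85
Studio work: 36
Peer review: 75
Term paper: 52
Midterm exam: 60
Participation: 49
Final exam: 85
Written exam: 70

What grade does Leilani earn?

F

Studio work score 36 < 55: minimum not met.
Weighted total:
  Portfolio 85 × 0.11 = 9.35
  Studio work 36 × 0.07 = 2.52
  Peer review 75 × 0.12 = 9
  Term paper 52 × 0.07 = 3.64
  Midterm exam 60 × 0.21 = 12.6
  Participation 49 × 0.14 = 6.86
  Final exam 85 × 0.05 = 4.25
  Written exam 70 × 0.23 = 16.1
Sum = 64.32
Because the Studio work minimum was not met, the result is F.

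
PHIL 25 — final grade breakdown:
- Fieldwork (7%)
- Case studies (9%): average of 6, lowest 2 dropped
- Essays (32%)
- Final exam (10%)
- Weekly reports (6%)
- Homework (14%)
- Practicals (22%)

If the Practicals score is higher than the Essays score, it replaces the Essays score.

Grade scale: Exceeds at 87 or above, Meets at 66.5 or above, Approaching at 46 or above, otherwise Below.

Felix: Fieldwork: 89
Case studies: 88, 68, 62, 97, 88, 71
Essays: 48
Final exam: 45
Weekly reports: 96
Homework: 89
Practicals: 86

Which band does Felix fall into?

Meets

Case studies: drop 62, 68 → average of remaining 4 = 344/4 = 86
Practicals (86) > Essays (48), so Essays counts as 86.
Weighted total:
  Fieldwork 89 × 0.07 = 6.23
  Case studies 86 × 0.09 = 7.74
  Essays 86 × 0.32 = 27.52
  Final exam 45 × 0.1 = 4.5
  Weekly reports 96 × 0.06 = 5.76
  Homework 89 × 0.14 = 12.46
  Practicals 86 × 0.22 = 18.92
Sum = 83.13
83.13 is ≥ 66.5 and < 87 → Meets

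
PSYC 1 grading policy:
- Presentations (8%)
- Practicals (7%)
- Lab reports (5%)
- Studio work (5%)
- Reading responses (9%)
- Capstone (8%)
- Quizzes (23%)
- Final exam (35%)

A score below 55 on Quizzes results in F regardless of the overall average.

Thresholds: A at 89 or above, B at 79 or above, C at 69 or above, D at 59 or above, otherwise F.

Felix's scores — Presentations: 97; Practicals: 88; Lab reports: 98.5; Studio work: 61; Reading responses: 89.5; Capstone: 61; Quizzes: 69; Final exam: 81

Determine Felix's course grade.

Quizzes score 69 ≥ 55: minimum met.
Weighted total:
  Presentations 97 × 0.08 = 7.76
  Practicals 88 × 0.07 = 6.16
  Lab reports 98.5 × 0.05 = 4.925
  Studio work 61 × 0.05 = 3.05
  Reading responses 89.5 × 0.09 = 8.055
  Capstone 61 × 0.08 = 4.88
  Quizzes 69 × 0.23 = 15.87
  Final exam 81 × 0.35 = 28.35
Sum = 79.05
79.05 is ≥ 79 and < 89 → B

B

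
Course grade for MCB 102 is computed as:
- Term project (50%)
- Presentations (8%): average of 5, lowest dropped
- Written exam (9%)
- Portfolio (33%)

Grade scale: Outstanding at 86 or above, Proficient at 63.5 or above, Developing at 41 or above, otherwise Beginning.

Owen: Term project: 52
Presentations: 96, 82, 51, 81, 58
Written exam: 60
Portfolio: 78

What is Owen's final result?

Developing

Presentations: drop 51 → average of remaining 4 = 317/4 = 79.25
Weighted total:
  Term project 52 × 0.5 = 26
  Presentations 79.25 × 0.08 = 6.34
  Written exam 60 × 0.09 = 5.4
  Portfolio 78 × 0.33 = 25.74
Sum = 63.48
63.48 is ≥ 41 and < 63.5 → Developing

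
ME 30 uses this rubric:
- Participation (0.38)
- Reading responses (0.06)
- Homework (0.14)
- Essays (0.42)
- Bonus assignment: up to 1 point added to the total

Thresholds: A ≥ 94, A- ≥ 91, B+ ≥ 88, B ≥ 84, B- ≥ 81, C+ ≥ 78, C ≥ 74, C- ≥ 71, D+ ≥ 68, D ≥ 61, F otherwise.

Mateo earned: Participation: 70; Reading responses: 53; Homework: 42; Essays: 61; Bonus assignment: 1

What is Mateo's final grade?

Weighted total:
  Participation 70 × 0.38 = 26.6
  Reading responses 53 × 0.06 = 3.18
  Homework 42 × 0.14 = 5.88
  Essays 61 × 0.42 = 25.62
Sum = 61.28
Bonus assignment: 61.28 + 1 = 62.28
62.28 is ≥ 61 and < 68 → D

D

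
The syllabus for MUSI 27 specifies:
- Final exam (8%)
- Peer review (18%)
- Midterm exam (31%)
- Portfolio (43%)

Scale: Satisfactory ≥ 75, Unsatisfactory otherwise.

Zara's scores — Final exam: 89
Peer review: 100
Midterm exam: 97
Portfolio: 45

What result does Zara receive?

Weighted total:
  Final exam 89 × 0.08 = 7.12
  Peer review 100 × 0.18 = 18
  Midterm exam 97 × 0.31 = 30.07
  Portfolio 45 × 0.43 = 19.35
Sum = 74.54
74.54 < 75 → Unsatisfactory

Unsatisfactory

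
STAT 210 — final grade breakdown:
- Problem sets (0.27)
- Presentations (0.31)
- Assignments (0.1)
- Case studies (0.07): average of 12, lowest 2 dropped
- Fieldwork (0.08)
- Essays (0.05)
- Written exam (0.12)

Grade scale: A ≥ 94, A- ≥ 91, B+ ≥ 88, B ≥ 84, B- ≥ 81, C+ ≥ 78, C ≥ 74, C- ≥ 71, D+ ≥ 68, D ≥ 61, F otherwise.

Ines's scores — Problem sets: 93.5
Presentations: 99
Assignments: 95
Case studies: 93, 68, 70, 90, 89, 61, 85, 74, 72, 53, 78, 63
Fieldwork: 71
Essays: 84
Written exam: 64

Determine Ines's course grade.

B+

Case studies: drop 53, 61 → average of remaining 10 = 782/10 = 78.2
Weighted total:
  Problem sets 93.5 × 0.27 = 25.245
  Presentations 99 × 0.31 = 30.69
  Assignments 95 × 0.1 = 9.5
  Case studies 78.2 × 0.07 = 5.474
  Fieldwork 71 × 0.08 = 5.68
  Essays 84 × 0.05 = 4.2
  Written exam 64 × 0.12 = 7.68
Sum = 88.469
88.469 is ≥ 88 and < 91 → B+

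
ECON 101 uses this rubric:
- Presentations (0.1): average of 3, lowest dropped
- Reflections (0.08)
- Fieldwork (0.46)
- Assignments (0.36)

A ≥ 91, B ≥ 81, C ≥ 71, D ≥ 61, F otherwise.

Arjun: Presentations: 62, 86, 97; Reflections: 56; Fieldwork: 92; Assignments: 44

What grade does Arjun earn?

Presentations: drop 62 → average of remaining 2 = 183/2 = 91.5
Weighted total:
  Presentations 91.5 × 0.1 = 9.15
  Reflections 56 × 0.08 = 4.48
  Fieldwork 92 × 0.46 = 42.32
  Assignments 44 × 0.36 = 15.84
Sum = 71.79
71.79 is ≥ 71 and < 81 → C

C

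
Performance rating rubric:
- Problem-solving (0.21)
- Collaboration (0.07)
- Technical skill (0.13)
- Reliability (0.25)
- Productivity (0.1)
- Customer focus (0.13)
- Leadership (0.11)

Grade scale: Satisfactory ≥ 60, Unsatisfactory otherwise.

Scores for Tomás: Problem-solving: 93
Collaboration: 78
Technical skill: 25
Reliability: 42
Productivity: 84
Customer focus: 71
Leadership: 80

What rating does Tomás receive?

Weighted total:
  Problem-solving 93 × 0.21 = 19.53
  Collaboration 78 × 0.07 = 5.46
  Technical skill 25 × 0.13 = 3.25
  Reliability 42 × 0.25 = 10.5
  Productivity 84 × 0.1 = 8.4
  Customer focus 71 × 0.13 = 9.23
  Leadership 80 × 0.11 = 8.8
Sum = 65.17
65.17 ≥ 60 → Satisfactory

Satisfactory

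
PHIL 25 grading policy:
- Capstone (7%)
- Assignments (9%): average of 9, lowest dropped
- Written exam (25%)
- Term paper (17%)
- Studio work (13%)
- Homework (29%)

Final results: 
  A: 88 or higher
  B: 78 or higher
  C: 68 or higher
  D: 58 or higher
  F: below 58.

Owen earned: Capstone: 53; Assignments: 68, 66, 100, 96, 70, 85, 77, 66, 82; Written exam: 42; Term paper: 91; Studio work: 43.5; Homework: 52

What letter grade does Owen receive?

Assignments: drop 66 → average of remaining 8 = 644/8 = 80.5
Weighted total:
  Capstone 53 × 0.07 = 3.71
  Assignments 80.5 × 0.09 = 7.245
  Written exam 42 × 0.25 = 10.5
  Term paper 91 × 0.17 = 15.47
  Studio work 43.5 × 0.13 = 5.655
  Homework 52 × 0.29 = 15.08
Sum = 57.66
57.66 < 58 → F

F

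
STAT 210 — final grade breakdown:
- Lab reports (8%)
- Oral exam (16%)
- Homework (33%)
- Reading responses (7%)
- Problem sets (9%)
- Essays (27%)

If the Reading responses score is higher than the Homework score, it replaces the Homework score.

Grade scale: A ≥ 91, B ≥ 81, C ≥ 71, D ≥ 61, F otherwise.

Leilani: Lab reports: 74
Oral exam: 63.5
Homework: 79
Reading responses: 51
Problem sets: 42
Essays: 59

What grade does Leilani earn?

D

Reading responses (51) ≤ Homework (79), so Homework stays at 79.
Weighted total:
  Lab reports 74 × 0.08 = 5.92
  Oral exam 63.5 × 0.16 = 10.16
  Homework 79 × 0.33 = 26.07
  Reading responses 51 × 0.07 = 3.57
  Problem sets 42 × 0.09 = 3.78
  Essays 59 × 0.27 = 15.93
Sum = 65.43
65.43 is ≥ 61 and < 71 → D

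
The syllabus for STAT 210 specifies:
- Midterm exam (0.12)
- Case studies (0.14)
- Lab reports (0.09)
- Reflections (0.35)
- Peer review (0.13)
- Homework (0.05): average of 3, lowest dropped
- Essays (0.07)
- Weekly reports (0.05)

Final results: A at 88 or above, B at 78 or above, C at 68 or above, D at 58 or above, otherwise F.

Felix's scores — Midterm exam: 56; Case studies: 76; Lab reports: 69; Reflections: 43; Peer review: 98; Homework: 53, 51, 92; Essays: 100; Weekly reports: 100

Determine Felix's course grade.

D

Homework: drop 51 → average of remaining 2 = 145/2 = 72.5
Weighted total:
  Midterm exam 56 × 0.12 = 6.72
  Case studies 76 × 0.14 = 10.64
  Lab reports 69 × 0.09 = 6.21
  Reflections 43 × 0.35 = 15.05
  Peer review 98 × 0.13 = 12.74
  Homework 72.5 × 0.05 = 3.625
  Essays 100 × 0.07 = 7
  Weekly reports 100 × 0.05 = 5
Sum = 66.985
66.985 is ≥ 58 and < 68 → D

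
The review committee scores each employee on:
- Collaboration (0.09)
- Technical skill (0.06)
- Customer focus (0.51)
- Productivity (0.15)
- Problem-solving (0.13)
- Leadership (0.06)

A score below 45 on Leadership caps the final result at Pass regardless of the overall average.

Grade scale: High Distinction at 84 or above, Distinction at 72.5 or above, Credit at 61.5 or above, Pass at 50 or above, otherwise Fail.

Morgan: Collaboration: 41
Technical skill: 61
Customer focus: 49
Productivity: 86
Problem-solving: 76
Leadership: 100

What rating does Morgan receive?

Leadership score 100 ≥ 45: minimum met.
Weighted total:
  Collaboration 41 × 0.09 = 3.69
  Technical skill 61 × 0.06 = 3.66
  Customer focus 49 × 0.51 = 24.99
  Productivity 86 × 0.15 = 12.9
  Problem-solving 76 × 0.13 = 9.88
  Leadership 100 × 0.06 = 6
Sum = 61.12
61.12 is ≥ 50 and < 61.5 → Pass

Pass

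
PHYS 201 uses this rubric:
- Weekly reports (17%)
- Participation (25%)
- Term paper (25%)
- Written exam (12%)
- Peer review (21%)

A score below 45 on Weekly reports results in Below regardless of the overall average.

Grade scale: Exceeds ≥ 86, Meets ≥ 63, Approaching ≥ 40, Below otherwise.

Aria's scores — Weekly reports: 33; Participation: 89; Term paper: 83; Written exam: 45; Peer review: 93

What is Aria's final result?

Weekly reports score 33 < 45: minimum not met.
Weighted total:
  Weekly reports 33 × 0.17 = 5.61
  Participation 89 × 0.25 = 22.25
  Term paper 83 × 0.25 = 20.75
  Written exam 45 × 0.12 = 5.4
  Peer review 93 × 0.21 = 19.53
Sum = 73.54
Because the Weekly reports minimum was not met, the result is Below.

Below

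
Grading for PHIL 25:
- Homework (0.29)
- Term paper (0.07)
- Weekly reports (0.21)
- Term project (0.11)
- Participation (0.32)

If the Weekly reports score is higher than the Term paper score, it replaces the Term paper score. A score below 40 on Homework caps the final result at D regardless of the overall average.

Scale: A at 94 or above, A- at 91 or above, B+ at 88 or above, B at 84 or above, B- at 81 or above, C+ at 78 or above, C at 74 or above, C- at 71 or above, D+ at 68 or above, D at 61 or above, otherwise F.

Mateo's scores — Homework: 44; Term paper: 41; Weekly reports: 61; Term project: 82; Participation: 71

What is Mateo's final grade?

D

Weekly reports (61) > Term paper (41), so Term paper counts as 61.
Homework score 44 ≥ 40: minimum met.
Weighted total:
  Homework 44 × 0.29 = 12.76
  Term paper 61 × 0.07 = 4.27
  Weekly reports 61 × 0.21 = 12.81
  Term project 82 × 0.11 = 9.02
  Participation 71 × 0.32 = 22.72
Sum = 61.58
61.58 is ≥ 61 and < 68 → D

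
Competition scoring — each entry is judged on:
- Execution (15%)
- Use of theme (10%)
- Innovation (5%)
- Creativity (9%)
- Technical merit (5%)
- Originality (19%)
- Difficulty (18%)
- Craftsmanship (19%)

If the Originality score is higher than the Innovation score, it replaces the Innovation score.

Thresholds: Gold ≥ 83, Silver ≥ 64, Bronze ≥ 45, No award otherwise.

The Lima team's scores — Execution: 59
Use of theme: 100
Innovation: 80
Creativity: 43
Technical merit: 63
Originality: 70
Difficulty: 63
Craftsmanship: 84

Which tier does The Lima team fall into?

Originality (70) ≤ Innovation (80), so Innovation stays at 80.
Weighted total:
  Execution 59 × 0.15 = 8.85
  Use of theme 100 × 0.1 = 10
  Innovation 80 × 0.05 = 4
  Creativity 43 × 0.09 = 3.87
  Technical merit 63 × 0.05 = 3.15
  Originality 70 × 0.19 = 13.3
  Difficulty 63 × 0.18 = 11.34
  Craftsmanship 84 × 0.19 = 15.96
Sum = 70.47
70.47 is ≥ 64 and < 83 → Silver

Silver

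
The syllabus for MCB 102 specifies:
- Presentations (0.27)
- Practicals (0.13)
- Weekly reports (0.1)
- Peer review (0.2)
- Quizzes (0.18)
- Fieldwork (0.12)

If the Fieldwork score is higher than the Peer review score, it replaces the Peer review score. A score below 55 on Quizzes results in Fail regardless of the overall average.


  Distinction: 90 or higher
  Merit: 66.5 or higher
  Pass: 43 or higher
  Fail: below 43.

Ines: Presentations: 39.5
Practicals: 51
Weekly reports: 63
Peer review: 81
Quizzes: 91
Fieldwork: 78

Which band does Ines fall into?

Fieldwork (78) ≤ Peer review (81), so Peer review stays at 81.
Quizzes score 91 ≥ 55: minimum met.
Weighted total:
  Presentations 39.5 × 0.27 = 10.665
  Practicals 51 × 0.13 = 6.63
  Weekly reports 63 × 0.1 = 6.3
  Peer review 81 × 0.2 = 16.2
  Quizzes 91 × 0.18 = 16.38
  Fieldwork 78 × 0.12 = 9.36
Sum = 65.535
65.535 is ≥ 43 and < 66.5 → Pass

Pass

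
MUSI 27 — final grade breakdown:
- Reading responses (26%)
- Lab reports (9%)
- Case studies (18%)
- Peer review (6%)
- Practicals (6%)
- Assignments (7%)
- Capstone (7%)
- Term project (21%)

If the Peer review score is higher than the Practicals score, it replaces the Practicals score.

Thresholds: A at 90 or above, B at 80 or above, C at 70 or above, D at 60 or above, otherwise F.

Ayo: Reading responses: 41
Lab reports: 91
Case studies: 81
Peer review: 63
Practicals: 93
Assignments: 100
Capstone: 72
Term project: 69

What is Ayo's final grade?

D

Peer review (63) ≤ Practicals (93), so Practicals stays at 93.
Weighted total:
  Reading responses 41 × 0.26 = 10.66
  Lab reports 91 × 0.09 = 8.19
  Case studies 81 × 0.18 = 14.58
  Peer review 63 × 0.06 = 3.78
  Practicals 93 × 0.06 = 5.58
  Assignments 100 × 0.07 = 7
  Capstone 72 × 0.07 = 5.04
  Term project 69 × 0.21 = 14.49
Sum = 69.32
69.32 is ≥ 60 and < 70 → D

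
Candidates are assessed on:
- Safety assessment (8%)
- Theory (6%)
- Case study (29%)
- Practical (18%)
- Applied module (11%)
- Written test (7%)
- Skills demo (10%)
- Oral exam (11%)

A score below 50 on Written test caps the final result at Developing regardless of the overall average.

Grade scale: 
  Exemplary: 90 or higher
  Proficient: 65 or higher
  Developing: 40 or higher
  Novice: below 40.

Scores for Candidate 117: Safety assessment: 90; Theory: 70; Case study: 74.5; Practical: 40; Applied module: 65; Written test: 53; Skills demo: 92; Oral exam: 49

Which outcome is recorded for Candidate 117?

Proficient

Written test score 53 ≥ 50: minimum met.
Weighted total:
  Safety assessment 90 × 0.08 = 7.2
  Theory 70 × 0.06 = 4.2
  Case study 74.5 × 0.29 = 21.605
  Practical 40 × 0.18 = 7.2
  Applied module 65 × 0.11 = 7.15
  Written test 53 × 0.07 = 3.71
  Skills demo 92 × 0.1 = 9.2
  Oral exam 49 × 0.11 = 5.39
Sum = 65.655
65.655 is ≥ 65 and < 90 → Proficient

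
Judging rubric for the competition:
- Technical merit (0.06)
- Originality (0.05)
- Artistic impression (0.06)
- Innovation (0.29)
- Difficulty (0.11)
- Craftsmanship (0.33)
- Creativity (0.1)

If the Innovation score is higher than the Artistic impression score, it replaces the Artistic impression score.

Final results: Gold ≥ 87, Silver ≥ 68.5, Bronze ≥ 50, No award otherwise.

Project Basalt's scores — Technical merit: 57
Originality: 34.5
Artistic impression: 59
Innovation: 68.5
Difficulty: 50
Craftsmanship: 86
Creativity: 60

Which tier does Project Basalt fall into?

Silver

Innovation (68.5) > Artistic impression (59), so Artistic impression counts as 68.5.
Weighted total:
  Technical merit 57 × 0.06 = 3.42
  Originality 34.5 × 0.05 = 1.725
  Artistic impression 68.5 × 0.06 = 4.11
  Innovation 68.5 × 0.29 = 19.865
  Difficulty 50 × 0.11 = 5.5
  Craftsmanship 86 × 0.33 = 28.38
  Creativity 60 × 0.1 = 6
Sum = 69
69 is ≥ 68.5 and < 87 → Silver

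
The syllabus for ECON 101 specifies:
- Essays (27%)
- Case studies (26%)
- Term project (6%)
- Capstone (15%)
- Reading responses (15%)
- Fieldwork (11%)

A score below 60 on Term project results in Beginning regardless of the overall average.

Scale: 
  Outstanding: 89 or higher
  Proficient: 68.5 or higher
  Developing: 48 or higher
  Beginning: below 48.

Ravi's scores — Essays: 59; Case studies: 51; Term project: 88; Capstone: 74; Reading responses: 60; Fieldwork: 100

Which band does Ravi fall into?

Developing

Term project score 88 ≥ 60: minimum met.
Weighted total:
  Essays 59 × 0.27 = 15.93
  Case studies 51 × 0.26 = 13.26
  Term project 88 × 0.06 = 5.28
  Capstone 74 × 0.15 = 11.1
  Reading responses 60 × 0.15 = 9
  Fieldwork 100 × 0.11 = 11
Sum = 65.57
65.57 is ≥ 48 and < 68.5 → Developing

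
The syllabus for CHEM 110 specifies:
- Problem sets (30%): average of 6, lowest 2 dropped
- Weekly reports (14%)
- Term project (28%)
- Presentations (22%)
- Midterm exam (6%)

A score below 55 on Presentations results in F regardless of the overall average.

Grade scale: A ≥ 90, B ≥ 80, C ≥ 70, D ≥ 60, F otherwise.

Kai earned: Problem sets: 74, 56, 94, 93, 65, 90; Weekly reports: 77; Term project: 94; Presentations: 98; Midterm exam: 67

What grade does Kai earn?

Problem sets: drop 56, 65 → average of remaining 4 = 351/4 = 87.75
Presentations score 98 ≥ 55: minimum met.
Weighted total:
  Problem sets 87.75 × 0.3 = 26.325
  Weekly reports 77 × 0.14 = 10.78
  Term project 94 × 0.28 = 26.32
  Presentations 98 × 0.22 = 21.56
  Midterm exam 67 × 0.06 = 4.02
Sum = 89.005
89.005 is ≥ 80 and < 90 → B

B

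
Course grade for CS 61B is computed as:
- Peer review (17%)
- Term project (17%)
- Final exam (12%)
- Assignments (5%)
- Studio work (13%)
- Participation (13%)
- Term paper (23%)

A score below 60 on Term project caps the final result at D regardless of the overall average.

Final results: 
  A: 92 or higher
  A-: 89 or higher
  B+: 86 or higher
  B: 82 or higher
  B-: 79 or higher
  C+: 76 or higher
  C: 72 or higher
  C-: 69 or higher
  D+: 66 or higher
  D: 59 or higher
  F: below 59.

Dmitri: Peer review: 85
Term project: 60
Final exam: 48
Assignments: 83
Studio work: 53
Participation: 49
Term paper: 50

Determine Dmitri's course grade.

Term project score 60 ≥ 60: minimum met.
Weighted total:
  Peer review 85 × 0.17 = 14.45
  Term project 60 × 0.17 = 10.2
  Final exam 48 × 0.12 = 5.76
  Assignments 83 × 0.05 = 4.15
  Studio work 53 × 0.13 = 6.89
  Participation 49 × 0.13 = 6.37
  Term paper 50 × 0.23 = 11.5
Sum = 59.32
59.32 is ≥ 59 and < 66 → D

D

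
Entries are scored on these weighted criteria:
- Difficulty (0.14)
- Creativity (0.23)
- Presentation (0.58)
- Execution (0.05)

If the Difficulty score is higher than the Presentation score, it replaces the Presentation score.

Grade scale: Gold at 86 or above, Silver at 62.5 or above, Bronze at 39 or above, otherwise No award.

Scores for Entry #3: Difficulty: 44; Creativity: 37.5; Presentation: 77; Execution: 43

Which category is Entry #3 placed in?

Difficulty (44) ≤ Presentation (77), so Presentation stays at 77.
Weighted total:
  Difficulty 44 × 0.14 = 6.16
  Creativity 37.5 × 0.23 = 8.625
  Presentation 77 × 0.58 = 44.66
  Execution 43 × 0.05 = 2.15
Sum = 61.595
61.595 is ≥ 39 and < 62.5 → Bronze

Bronze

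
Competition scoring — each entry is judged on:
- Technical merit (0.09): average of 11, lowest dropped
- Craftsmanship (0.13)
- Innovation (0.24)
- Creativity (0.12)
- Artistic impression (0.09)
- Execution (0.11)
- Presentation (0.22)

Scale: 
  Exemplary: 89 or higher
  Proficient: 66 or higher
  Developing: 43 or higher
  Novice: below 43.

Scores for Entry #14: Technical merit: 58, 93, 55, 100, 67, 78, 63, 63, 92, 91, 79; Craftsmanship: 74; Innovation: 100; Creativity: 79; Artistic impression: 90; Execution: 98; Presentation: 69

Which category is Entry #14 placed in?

Technical merit: drop 55 → average of remaining 10 = 784/10 = 78.4
Weighted total:
  Technical merit 78.4 × 0.09 = 7.056
  Craftsmanship 74 × 0.13 = 9.62
  Innovation 100 × 0.24 = 24
  Creativity 79 × 0.12 = 9.48
  Artistic impression 90 × 0.09 = 8.1
  Execution 98 × 0.11 = 10.78
  Presentation 69 × 0.22 = 15.18
Sum = 84.216
84.216 is ≥ 66 and < 89 → Proficient

Proficient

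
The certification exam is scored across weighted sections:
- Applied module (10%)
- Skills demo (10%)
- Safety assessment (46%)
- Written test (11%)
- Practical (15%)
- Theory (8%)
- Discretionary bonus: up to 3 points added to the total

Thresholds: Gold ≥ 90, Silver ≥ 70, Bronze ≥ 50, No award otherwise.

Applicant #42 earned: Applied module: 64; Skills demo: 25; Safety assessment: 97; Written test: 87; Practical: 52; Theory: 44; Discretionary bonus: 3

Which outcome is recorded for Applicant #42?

Weighted total:
  Applied module 64 × 0.1 = 6.4
  Skills demo 25 × 0.1 = 2.5
  Safety assessment 97 × 0.46 = 44.62
  Written test 87 × 0.11 = 9.57
  Practical 52 × 0.15 = 7.8
  Theory 44 × 0.08 = 3.52
Sum = 74.41
Discretionary bonus: 74.41 + 3 = 77.41
77.41 is ≥ 70 and < 90 → Silver

Silver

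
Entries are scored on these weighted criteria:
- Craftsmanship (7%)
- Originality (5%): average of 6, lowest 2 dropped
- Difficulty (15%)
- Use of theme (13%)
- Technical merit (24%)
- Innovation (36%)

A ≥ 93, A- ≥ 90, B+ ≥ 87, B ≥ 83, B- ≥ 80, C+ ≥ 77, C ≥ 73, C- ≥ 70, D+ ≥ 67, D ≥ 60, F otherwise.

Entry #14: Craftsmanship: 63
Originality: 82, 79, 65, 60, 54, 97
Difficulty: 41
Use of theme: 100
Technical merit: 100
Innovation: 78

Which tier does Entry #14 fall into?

C+

Originality: drop 54, 60 → average of remaining 4 = 323/4 = 80.75
Weighted total:
  Craftsmanship 63 × 0.07 = 4.41
  Originality 80.75 × 0.05 = 4.0375
  Difficulty 41 × 0.15 = 6.15
  Use of theme 100 × 0.13 = 13
  Technical merit 100 × 0.24 = 24
  Innovation 78 × 0.36 = 28.08
Sum = 79.6775
79.6775 is ≥ 77 and < 80 → C+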